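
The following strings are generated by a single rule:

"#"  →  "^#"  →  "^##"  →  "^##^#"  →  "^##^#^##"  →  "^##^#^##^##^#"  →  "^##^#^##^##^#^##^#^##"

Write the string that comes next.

This is a Fibonacci-style word recurrence s(k) = s(k−1)·s(k−2): e.g. ^#·# = ^##.
The next term joins ^##^#^##^##^#^##^#^## and ^##^#^##^##^#.

^##^#^##^##^#^##^#^##^##^#^##^##^#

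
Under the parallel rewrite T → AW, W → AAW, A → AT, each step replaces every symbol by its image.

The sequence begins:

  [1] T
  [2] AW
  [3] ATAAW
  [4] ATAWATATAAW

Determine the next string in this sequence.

ATAWATAAWATAWATAWATATAAW

Expanding ATAWATATAAW: A→AT, T→AW, A→AT, W→AAW, A→AT, T→AW, A→AT, T→AW, A→AT, A→AT, W→AAW. Concatenated: AT AW AT AAW AT AW AT AW AT AT AAW.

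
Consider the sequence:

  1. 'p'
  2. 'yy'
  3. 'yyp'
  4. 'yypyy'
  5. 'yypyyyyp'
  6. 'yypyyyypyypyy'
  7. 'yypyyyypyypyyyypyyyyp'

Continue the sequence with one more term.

From term 3 onward, concatenate the last term with the second-to-last: yy·p = yyp, yyp·yy = yypyy, …
The next term joins yypyyyypyypyyyypyyyyp and yypyyyypyypyy.

yypyyyypyypyyyypyyyypyypyyyypyypyy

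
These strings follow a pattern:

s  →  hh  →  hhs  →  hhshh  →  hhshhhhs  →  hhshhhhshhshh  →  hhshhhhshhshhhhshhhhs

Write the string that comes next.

hhshhhhshhshhhhshhhhshhshhhhshhshh

From term 3 onward, concatenate the last term with the second-to-last: hh·s = hhs, hhs·hh = hhshh, …
So term 8 is hhshhhhshhshhhhshhhhs·hhshhhhshhshh.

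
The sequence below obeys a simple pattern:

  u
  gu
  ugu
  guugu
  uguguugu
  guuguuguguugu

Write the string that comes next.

This is a Fibonacci-style word recurrence s(k) = s(k−2)·s(k−1): e.g. u·gu = ugu.
The next term joins uguguugu and guuguuguguugu.

uguguuguguuguuguguugu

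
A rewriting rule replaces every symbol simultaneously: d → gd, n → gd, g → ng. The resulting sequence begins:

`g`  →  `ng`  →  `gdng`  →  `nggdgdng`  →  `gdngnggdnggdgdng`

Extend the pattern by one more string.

Replace each of the 16 characters of gdngnggdnggdgdng in place — ng gd gd ng gd ng ng gd gd ng ng gd ng gd gd ng — and concatenate.

nggdgdnggdngnggdgdngnggdnggdgdng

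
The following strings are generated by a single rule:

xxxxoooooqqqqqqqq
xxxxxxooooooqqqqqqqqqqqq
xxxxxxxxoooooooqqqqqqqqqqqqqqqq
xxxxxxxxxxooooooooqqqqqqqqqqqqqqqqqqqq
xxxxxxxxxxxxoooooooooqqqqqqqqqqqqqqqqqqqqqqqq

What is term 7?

Reading off run lengths: x runs 4, 6, 8, 10, 12; o runs 5, 6, 7, 8, 9; q runs 8, 12, 16, 20, 24 — each is linear in n, where the shown terms are n = 2, 3, 4, 5, 6.
For term 7, n = 8, so the run lengths are 16, 11, 32.

xxxxxxxxxxxxxxxxoooooooooooqqqqqqqqqqqqqqqqqqqqqqqqqqqqqqqq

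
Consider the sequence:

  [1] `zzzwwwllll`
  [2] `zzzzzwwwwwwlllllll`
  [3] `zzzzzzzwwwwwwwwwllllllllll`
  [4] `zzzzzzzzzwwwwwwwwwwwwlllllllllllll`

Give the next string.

zzzzzzzzzzzwwwwwwwwwwwwwwwllllllllllllllll

The n-th term is 2n+1 z's then 3n w's then 3n+1 l's (n = 1, 2, …).
For the next term, n = 5, so the run lengths are 11, 15, 16.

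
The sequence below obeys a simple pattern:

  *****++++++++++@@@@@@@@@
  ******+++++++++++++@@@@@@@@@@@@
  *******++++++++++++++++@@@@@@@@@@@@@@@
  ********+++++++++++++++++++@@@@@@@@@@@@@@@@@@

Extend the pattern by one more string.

Reading off run lengths: * runs 5, 6, 7, 8; + runs 10, 13, 16, 19; @ runs 9, 12, 15, 18 — each is linear in n, where the shown terms are n = 3, 4, 5, 6.
For the next term, n = 7, so the run lengths are 9, 22, 21.

*********++++++++++++++++++++++@@@@@@@@@@@@@@@@@@@@@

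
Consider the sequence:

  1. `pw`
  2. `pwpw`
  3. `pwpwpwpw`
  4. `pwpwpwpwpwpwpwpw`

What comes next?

s(k+1) = s(k)·s(k) — each term doubles the last.
Doubling pwpwpwpwpwpwpwpw:

pwpwpwpwpwpwpwpwpwpwpwpwpwpwpwpw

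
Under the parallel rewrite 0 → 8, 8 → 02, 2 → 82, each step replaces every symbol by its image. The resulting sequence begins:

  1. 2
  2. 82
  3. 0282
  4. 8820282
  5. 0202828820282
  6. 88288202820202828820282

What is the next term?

Applying the rule to each of the 23 symbols of 88288202820202828820282 gives the pieces 02 02 82 02 02 82 8 82 02 82 8 82 8 82 02 82 02 02 82 8 82 02 82, which concatenate to the answer.

020282020282882028288288202820202828820282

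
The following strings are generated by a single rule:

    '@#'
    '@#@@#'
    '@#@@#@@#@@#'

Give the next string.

@#@@#@@#@@#@@#@@#@@#@@#

Every step duplicates the string with '@' between the halves.
One more doubling of @#@@#@@#@@# gives the answer.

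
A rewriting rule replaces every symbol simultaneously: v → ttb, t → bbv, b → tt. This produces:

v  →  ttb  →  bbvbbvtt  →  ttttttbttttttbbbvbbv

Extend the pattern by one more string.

Replace each of the 20 characters of ttttttbttttttbbbvbbv in place — bbv bbv bbv bbv bbv bbv tt bbv bbv bbv bbv bbv bbv tt tt tt ttb tt tt ttb — and concatenate.

bbvbbvbbvbbvbbvbbvttbbvbbvbbvbbvbbvbbvttttttttbttttttb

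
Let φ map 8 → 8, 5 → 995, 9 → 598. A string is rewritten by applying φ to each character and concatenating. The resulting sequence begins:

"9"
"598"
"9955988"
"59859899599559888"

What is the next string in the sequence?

Replace each of the 17 characters of 59859899599559888 in place — 995 598 8 995 598 8 598 598 995 598 598 995 995 598 8 8 8 — and concatenate.

99559889955988598598995598598995995598888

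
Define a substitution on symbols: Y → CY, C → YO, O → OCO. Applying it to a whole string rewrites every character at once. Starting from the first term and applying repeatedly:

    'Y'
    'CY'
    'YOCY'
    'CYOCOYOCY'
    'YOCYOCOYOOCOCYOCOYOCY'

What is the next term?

CYOCOYOCYOCOYOOCOCYOCOOCOYOOCOYOCYOCOYOOCOCYOCOYOCY

φ(YOCYOCOYOOCOCYOCOYOCY) expands symbol-by-symbol to CY OCO YO CY OCO YO OCO CY OCO OCO YO OCO YO CY OCO YO OCO CY OCO YO CY; joining the 21 pieces gives the next term.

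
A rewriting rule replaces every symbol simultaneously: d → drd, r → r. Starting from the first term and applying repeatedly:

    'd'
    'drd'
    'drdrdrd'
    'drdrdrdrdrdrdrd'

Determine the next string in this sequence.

Rewriting the 15 symbols of drdrdrdrdrdrdrd one by one yields drd r drd r drd r drd r drd r drd r drd r drd; concatenated:

drdrdrdrdrdrdrdrdrdrdrdrdrdrdrd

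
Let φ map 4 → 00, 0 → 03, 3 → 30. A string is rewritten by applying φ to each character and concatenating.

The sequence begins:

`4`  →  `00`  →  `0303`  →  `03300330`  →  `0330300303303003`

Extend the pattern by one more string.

Rewriting the 16 symbols of 0330300303303003 one by one yields 03 30 30 03 30 03 03 30 03 30 30 03 30 03 03 30; concatenated:

03303003300303300330300330030330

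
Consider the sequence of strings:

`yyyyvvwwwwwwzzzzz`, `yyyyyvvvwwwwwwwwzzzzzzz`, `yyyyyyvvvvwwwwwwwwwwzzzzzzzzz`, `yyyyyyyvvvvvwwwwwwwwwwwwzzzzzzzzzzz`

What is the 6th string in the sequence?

yyyyyyyyyvvvvvvvwwwwwwwwwwwwwwwwzzzzzzzzzzzzzzz

Term n consists of n+2 y's, followed by n v's, followed by 2n+2 w's, followed by 2n+1 z's, where the shown terms are n = 2, 3, 4, 5.
Setting n = 7 gives 9, 7, 16, 15 characters in each block.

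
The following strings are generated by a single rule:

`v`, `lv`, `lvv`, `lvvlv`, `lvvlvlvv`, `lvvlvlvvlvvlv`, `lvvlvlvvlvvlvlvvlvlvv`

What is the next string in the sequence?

lvvlvlvvlvvlvlvvlvlvvlvvlvlvvlvvlv

Each term (from the third on) is the previous term followed by the one before it: term 3 = lv·v = lvv.
The next term joins lvvlvlvvlvvlvlvvlvlvv and lvvlvlvvlvvlv.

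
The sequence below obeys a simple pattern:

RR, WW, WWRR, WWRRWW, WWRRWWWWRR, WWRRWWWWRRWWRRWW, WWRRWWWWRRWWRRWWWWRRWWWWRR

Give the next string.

From term 3 onward, concatenate the last term with the second-to-last: WW·RR = WWRR, WWRR·WW = WWRRWW, …
Continuing: WWRRWWWWRRWWRRWWWWRRWWWWRR · WWRRWWWWRRWWRRWW gives term 8.

WWRRWWWWRRWWRRWWWWRRWWWWRRWWRRWWWWRRWWRRWW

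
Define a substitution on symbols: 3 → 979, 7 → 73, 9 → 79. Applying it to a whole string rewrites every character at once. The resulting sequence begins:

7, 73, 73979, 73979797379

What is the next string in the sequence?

Expanding 73979797379: 7→73, 3→979, 9→79, 7→73, 9→79, 7→73, 9→79, 7→73, 3→979, 7→73, 9→79. Concatenated: 73 979 79 73 79 73 79 73 979 73 79.

739797973797379739797379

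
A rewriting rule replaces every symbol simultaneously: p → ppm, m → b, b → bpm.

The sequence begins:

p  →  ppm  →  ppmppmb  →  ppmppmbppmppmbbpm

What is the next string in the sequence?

Applying the rule to each of the 17 symbols of ppmppmbppmppmbbpm gives the pieces ppm ppm b ppm ppm b bpm ppm ppm b ppm ppm b bpm bpm ppm b, which concatenate to the answer.

ppmppmbppmppmbbpmppmppmbppmppmbbpmbpmppmb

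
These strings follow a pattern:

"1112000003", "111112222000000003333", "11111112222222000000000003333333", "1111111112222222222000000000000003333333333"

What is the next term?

111111111112222222222222000000000000000003333333333333

Reading off run lengths: 1 runs 3, 5, 7, 9; 2 runs 1, 4, 7, 10; 0 runs 5, 8, 11, 14; 3 runs 1, 4, 7, 10 — each is linear in n (n = 1, 2, …).
For the next term, n = 5, so the run lengths are 11, 13, 17, 13.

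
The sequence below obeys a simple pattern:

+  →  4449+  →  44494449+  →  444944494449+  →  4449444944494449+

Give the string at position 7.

Every step adds 4449 at the front: s(k+1) = 4449·s(k).
From 4449444944494449+, 2 further steps: 4449444944494449+ → 44494449444944494449+ → (answer).

444944494449444944494449+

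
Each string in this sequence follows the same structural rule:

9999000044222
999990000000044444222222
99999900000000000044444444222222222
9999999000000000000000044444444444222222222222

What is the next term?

999999990000000000000000000044444444444444222222222222222

Term n consists of n+3 9's, followed by 4n 0's, followed by 3n-1 4's, followed by 3n 2's (n = 1, 2, …).
Setting n = 5 gives 8, 20, 14, 15 characters in each block.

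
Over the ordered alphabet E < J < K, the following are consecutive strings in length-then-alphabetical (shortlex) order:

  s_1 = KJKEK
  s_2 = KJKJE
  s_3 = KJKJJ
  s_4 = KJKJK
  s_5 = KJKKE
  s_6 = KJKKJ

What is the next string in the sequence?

KJKKK

Find the rightmost character of KJKKJ below K, bump it to the next letter, and reset everything to its right to E.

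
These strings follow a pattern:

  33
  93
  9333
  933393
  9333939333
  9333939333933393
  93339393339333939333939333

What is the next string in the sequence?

From term 3 onward, concatenate the last term with the second-to-last: 93·33 = 9333, 9333·93 = 933393, …
So term 8 is 93339393339333939333939333·9333939333933393.

933393933393339393339393339333939333933393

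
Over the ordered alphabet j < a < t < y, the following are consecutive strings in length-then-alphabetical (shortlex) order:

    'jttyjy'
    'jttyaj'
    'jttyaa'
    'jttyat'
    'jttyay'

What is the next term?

jttytj

Treat jttyay as a base-4 numeral over the given alphabet and add one, carrying through any trailing y's.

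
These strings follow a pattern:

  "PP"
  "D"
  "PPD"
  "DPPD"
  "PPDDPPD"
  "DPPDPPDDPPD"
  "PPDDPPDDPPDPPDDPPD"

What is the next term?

Each term (from the third on) is the two preceding terms concatenated in order: term 3 = PP·D = PPD.
Continuing: DPPDPPDDPPD · PPDDPPDDPPDPPDDPPD gives term 8.

DPPDPPDDPPDPPDDPPDDPPDPPDDPPD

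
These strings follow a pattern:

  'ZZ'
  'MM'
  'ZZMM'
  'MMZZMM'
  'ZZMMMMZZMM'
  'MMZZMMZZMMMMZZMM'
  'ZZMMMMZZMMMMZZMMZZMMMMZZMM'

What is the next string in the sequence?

From term 3 onward, concatenate the second-to-last term with the last: ZZ·MM = ZZMM, MM·ZZMM = MMZZMM, …
So term 8 is MMZZMMZZMMMMZZMM·ZZMMMMZZMMMMZZMMZZMMMMZZMM.

MMZZMMZZMMMMZZMMZZMMMMZZMMMMZZMMZZMMMMZZMM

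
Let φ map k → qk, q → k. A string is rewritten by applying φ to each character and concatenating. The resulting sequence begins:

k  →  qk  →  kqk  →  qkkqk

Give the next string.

kqkqkkqk

Apply φ to qkkqk symbol by symbol: q→k, k→qk, k→qk, q→k, k→qk; joined: k qk qk k qk.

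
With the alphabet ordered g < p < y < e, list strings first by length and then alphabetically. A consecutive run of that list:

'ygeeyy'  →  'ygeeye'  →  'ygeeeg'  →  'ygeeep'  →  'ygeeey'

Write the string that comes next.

Treat ygeeey as a base-4 numeral over the given alphabet and add one, carrying through any trailing e's.

ygeeee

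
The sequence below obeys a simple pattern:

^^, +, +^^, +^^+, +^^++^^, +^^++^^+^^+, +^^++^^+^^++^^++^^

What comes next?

+^^++^^+^^++^^++^^+^^++^^+^^+

Each term (from the third on) is the previous term followed by the one before it: term 3 = +·^^ = +^^.
So term 8 is +^^++^^+^^++^^++^^·+^^++^^+^^+.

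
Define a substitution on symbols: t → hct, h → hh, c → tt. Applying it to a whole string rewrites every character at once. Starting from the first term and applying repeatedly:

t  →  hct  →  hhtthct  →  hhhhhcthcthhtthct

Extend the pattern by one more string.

Rewriting the 17 symbols of hhhhhcthcthhtthct one by one yields hh hh hh hh hh tt hct hh tt hct hh hh hct hct hh tt hct; concatenated:

hhhhhhhhhhtthcthhtthcthhhhhcthcthhtthct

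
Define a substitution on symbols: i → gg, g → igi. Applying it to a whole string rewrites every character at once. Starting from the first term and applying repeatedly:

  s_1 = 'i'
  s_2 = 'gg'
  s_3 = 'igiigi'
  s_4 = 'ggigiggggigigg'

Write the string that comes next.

Applying the rule to each of the 14 symbols of ggigiggggigigg gives the pieces igi igi gg igi gg igi igi igi igi gg igi gg igi igi, which concatenate to the answer.

igiigiggigiggigiigiigiigiggigiggigiigi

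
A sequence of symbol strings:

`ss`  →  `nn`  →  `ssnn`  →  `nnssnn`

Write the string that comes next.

Each term (from the third on) is the two preceding terms concatenated in order: term 3 = ss·nn = ssnn.
The next term joins ssnn and nnssnn.

ssnnnnssnn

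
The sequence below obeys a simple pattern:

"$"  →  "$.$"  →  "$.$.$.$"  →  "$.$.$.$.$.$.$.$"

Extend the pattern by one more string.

Every step duplicates the string with '.' between the halves.
Doubling $.$.$.$.$.$.$.$ with '.' between the halves:

$.$.$.$.$.$.$.$.$.$.$.$.$.$.$.$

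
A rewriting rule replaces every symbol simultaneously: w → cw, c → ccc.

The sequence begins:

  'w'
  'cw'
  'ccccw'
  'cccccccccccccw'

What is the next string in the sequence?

Replace each of the 14 characters of cccccccccccccw in place — ccc ccc ccc ccc ccc ccc ccc ccc ccc ccc ccc ccc ccc cw — and concatenate.

ccccccccccccccccccccccccccccccccccccccccw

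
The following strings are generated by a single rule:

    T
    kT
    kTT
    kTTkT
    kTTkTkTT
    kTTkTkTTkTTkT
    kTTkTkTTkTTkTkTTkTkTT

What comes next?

This is a Fibonacci-style word recurrence s(k) = s(k−1)·s(k−2): e.g. kT·T = kTT.
So term 8 is kTTkTkTTkTTkTkTTkTkTT·kTTkTkTTkTTkT.

kTTkTkTTkTTkTkTTkTkTTkTTkTkTTkTTkT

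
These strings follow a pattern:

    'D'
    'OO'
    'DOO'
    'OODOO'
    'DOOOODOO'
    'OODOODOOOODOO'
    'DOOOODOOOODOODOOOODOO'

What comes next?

Each term (from the third on) is the two preceding terms concatenated in order: term 3 = D·OO = DOO.
So term 8 is OODOODOOOODOO·DOOOODOOOODOODOOOODOO.

OODOODOOOODOODOOOODOOOODOODOOOODOO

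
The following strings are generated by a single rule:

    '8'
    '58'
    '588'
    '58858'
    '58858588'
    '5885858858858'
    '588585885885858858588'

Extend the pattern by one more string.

5885858858858588585885885858858858

Each term (from the third on) is the previous term followed by the one before it: term 3 = 58·8 = 588.
Continuing: 588585885885858858588 · 5885858858858 gives term 8.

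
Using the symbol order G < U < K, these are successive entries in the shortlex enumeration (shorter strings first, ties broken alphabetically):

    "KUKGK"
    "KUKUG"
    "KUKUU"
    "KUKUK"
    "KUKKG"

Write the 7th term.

Advancing 2 positions from KUKKG through KUKKG → KUKKU reaches term 7.

KUKKK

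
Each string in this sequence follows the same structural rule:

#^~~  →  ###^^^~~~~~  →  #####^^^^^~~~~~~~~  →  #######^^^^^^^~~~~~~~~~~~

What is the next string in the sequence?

#########^^^^^^^^^~~~~~~~~~~~~~~

The n-th term is 2n-1 #'s then 2n-1 ^'s then 3n-1 ~'s (n = 1, 2, …).
At n = 5 the blocks have lengths 9, 9, 14.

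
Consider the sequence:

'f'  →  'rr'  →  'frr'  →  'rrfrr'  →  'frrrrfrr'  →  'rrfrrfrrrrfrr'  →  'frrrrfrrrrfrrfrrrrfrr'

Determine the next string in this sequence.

rrfrrfrrrrfrrfrrrrfrrrrfrrfrrrrfrr

Each term (from the third on) is the two preceding terms concatenated in order: term 3 = f·rr = frr.
So term 8 is rrfrrfrrrrfrr·frrrrfrrrrfrrfrrrrfrr.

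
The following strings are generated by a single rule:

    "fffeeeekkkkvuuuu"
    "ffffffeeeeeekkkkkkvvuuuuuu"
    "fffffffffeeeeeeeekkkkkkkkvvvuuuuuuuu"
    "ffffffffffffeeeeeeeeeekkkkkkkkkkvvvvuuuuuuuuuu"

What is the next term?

fffffffffffffffeeeeeeeeeeeekkkkkkkkkkkkvvvvvuuuuuuuuuuuu

The n-th term is 3n f's then 2n+2 e's then 2n+2 k's then n v's then 2n+2 u's (n = 1, 2, …).
At n = 5 the blocks have lengths 15, 12, 12, 5, 12.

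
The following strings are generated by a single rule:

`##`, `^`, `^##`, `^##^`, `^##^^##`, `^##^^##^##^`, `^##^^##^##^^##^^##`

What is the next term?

Each term (from the third on) is the previous term followed by the one before it: term 3 = ^·## = ^##.
So term 8 is ^##^^##^##^^##^^##·^##^^##^##^.

^##^^##^##^^##^^##^##^^##^##^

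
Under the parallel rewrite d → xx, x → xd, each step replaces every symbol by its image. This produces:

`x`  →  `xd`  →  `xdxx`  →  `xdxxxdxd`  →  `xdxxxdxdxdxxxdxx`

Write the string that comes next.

Applying the rule to each of the 16 symbols of xdxxxdxdxdxxxdxx gives the pieces xd xx xd xd xd xx xd xx xd xx xd xd xd xx xd xd, which concatenate to the answer.

xdxxxdxdxdxxxdxxxdxxxdxdxdxxxdxd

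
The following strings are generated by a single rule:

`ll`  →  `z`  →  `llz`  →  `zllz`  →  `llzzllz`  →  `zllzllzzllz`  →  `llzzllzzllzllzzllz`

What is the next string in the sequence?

This is a Fibonacci-style word recurrence s(k) = s(k−2)·s(k−1): e.g. ll·z = llz.
Continuing: zllzllzzllz · llzzllzzllzllzzllz gives term 8.

zllzllzzllzllzzllzzllzllzzllz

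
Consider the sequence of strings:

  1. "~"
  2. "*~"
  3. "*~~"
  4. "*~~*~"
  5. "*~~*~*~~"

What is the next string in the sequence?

*~~*~*~~*~~*~

This is a Fibonacci-style word recurrence s(k) = s(k−1)·s(k−2): e.g. *~·~ = *~~.
The next term joins *~~*~*~~ and *~~*~.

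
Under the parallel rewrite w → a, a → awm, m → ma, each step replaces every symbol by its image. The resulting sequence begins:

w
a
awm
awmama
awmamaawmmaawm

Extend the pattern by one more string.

Rewriting the 14 symbols of awmamaawmmaawm one by one yields awm a ma awm ma awm awm a ma ma awm awm a ma; concatenated:

awmamaawmmaawmawmamamaawmawmama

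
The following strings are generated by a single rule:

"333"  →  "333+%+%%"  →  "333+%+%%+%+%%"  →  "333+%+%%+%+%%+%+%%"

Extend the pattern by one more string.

Every step adds +%+%% to the end: s(k+1) = s(k)·+%+%%.
Applying this once more to 333+%+%%+%+%%+%+%%:

333+%+%%+%+%%+%+%%+%+%%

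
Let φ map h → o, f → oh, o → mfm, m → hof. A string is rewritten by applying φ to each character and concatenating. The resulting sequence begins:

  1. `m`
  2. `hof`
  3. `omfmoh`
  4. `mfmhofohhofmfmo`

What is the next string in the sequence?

hofohhofomfmohmfmoomfmohhofohhofmfm

φ(mfmhofohhofmfmo) expands symbol-by-symbol to hof oh hof o mfm oh mfm o o mfm oh hof oh hof mfm; joining the 15 pieces gives the next term.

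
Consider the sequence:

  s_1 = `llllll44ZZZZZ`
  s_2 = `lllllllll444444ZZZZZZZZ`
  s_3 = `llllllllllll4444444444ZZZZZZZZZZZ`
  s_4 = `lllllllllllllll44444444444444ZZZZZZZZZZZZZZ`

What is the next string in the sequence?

llllllllllllllllll444444444444444444ZZZZZZZZZZZZZZZZZ

The n-th term is 3n+3 l's then 4n-2 4's then 3n+2 Z's (n = 1, 2, …).
At n = 5 the blocks have lengths 18, 18, 17.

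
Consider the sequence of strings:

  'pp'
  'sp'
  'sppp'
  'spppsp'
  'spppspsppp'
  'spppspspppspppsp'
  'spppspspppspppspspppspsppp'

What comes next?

From term 3 onward, concatenate the last term with the second-to-last: sp·pp = sppp, sppp·sp = spppsp, …
Continuing: spppspspppspppspspppspsppp · spppspspppspppsp gives term 8.

spppspspppspppspspppspspppspppspspppspppsp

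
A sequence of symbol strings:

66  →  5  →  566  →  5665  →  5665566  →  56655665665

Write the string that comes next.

566556656655665566

From term 3 onward, concatenate the last term with the second-to-last: 5·66 = 566, 566·5 = 5665, …
The next term joins 56655665665 and 5665566.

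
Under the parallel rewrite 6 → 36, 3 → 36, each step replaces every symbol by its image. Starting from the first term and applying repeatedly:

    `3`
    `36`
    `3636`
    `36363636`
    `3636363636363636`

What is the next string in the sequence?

Rewriting the 16 symbols of 3636363636363636 one by one yields 36 36 36 36 36 36 36 36 36 36 36 36 36 36 36 36; concatenated:

36363636363636363636363636363636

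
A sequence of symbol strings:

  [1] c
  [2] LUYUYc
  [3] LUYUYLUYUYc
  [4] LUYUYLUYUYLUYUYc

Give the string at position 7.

Every step adds LUYUY at the front: s(k+1) = LUYUY·s(k).
From LUYUYLUYUYLUYUYc, 3 further steps: LUYUYLUYUYLUYUYc → LUYUYLUYUYLUYUYLUYUYc → LUYUYLUYUYLUYUYLUYUYLUYUYc → (answer).

LUYUYLUYUYLUYUYLUYUYLUYUYLUYUYc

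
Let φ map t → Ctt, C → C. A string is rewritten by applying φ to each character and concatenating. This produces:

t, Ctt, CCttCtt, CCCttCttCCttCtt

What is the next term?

Applying the rule to each of the 15 symbols of CCCttCttCCttCtt gives the pieces C C C Ctt Ctt C Ctt Ctt C C Ctt Ctt C Ctt Ctt, which concatenate to the answer.

CCCCttCttCCttCttCCCttCttCCttCtt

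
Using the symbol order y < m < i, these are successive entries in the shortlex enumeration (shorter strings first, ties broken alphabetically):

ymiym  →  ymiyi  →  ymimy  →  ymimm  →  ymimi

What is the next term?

Find the rightmost character of ymimi below i, bump it to the next letter, and reset everything to its right to y.

ymiiy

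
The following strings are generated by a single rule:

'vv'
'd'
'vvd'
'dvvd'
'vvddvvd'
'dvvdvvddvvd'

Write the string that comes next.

vvddvvddvvdvvddvvd

From term 3 onward, concatenate the second-to-last term with the last: vv·d = vvd, d·vvd = dvvd, …
So term 7 is vvddvvd·dvvdvvddvvd.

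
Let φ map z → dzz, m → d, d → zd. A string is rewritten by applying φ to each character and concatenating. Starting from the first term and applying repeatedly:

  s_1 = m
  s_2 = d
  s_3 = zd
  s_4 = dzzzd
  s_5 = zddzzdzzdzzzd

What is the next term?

Rewriting the 13 symbols of zddzzdzzdzzzd one by one yields dzz zd zd dzz dzz zd dzz dzz zd dzz dzz dzz zd; concatenated:

dzzzdzddzzdzzzddzzdzzzddzzdzzdzzzd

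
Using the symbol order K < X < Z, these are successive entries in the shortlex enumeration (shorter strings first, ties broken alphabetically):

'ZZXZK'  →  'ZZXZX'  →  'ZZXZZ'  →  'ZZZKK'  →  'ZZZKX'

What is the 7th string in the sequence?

ZZZXK

Stepping forward 2 times from ZZZKX: ZZZKX → ZZZKZ, then the target.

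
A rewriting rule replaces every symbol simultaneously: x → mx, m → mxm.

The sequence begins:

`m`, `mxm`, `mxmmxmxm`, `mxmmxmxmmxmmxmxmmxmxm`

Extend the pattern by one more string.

φ(mxmmxmxmmxmmxmxmmxmxm) expands symbol-by-symbol to mxm mx mxm mxm mx mxm mx mxm mxm mx mxm mxm mx mxm mx mxm mxm mx mxm mx mxm; joining the 21 pieces gives the next term.

mxmmxmxmmxmmxmxmmxmxmmxmmxmxmmxmmxmxmmxmxmmxmmxmxmmxmxm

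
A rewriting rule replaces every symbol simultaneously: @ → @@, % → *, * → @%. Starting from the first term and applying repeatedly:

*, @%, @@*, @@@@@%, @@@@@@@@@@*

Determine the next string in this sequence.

@@@@@@@@@@@@@@@@@@@@@%

Rewriting each symbol of @@@@@@@@@@*: @→@@, @→@@, @→@@, @→@@, @→@@, @→@@, @→@@, @→@@, @→@@, @→@@, *→@%, which concatenates to @@ @@ @@ @@ @@ @@ @@ @@ @@ @@ @%.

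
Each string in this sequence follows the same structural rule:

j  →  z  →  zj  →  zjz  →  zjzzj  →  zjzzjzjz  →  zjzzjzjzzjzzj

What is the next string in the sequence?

This is a Fibonacci-style word recurrence s(k) = s(k−1)·s(k−2): e.g. z·j = zj.
Continuing: zjzzjzjzzjzzj · zjzzjzjz gives term 8.

zjzzjzjzzjzzjzjzzjzjz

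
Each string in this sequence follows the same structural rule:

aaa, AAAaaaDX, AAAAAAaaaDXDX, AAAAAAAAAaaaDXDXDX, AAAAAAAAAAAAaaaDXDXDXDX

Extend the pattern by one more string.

s(k+1) = AAA·s(k)·DX, so each term gains AAA as a prefix and DX as a suffix.
Applying this once more to AAAAAAAAAAAAaaaDXDXDXDX:

AAAAAAAAAAAAAAAaaaDXDXDXDXDX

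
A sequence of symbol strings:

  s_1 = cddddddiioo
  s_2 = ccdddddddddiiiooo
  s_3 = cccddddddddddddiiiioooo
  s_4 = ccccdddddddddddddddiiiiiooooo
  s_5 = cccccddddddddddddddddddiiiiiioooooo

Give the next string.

ccccccdddddddddddddddddddddiiiiiiiooooooo

Term n consists of n-1 c's, followed by 3n d's, followed by n i's, followed by n o's, where the shown terms are n = 2, 3, 4, 5, 6.
Setting n = 7 gives 6, 21, 7, 7 characters in each block.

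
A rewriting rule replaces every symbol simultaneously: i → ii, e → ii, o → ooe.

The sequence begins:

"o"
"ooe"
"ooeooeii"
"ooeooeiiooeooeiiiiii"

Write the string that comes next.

φ(ooeooeiiooeooeiiiiii) expands symbol-by-symbol to ooe ooe ii ooe ooe ii ii ii ooe ooe ii ooe ooe ii ii ii ii ii ii ii; joining the 20 pieces gives the next term.

ooeooeiiooeooeiiiiiiooeooeiiooeooeiiiiiiiiiiiiii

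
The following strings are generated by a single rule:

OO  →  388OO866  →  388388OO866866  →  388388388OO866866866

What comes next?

s(k+1) = 388·s(k)·866, so each term gains 388 as a prefix and 866 as a suffix.
So the next term is 388·388388388OO866866866·866.

388388388388OO866866866866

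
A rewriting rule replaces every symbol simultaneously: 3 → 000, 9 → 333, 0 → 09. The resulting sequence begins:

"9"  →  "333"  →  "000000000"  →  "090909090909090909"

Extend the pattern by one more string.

093330933309333093330933309333093330933309333

Applying the rule to each of the 18 symbols of 090909090909090909 gives the pieces 09 333 09 333 09 333 09 333 09 333 09 333 09 333 09 333 09 333, which concatenate to the answer.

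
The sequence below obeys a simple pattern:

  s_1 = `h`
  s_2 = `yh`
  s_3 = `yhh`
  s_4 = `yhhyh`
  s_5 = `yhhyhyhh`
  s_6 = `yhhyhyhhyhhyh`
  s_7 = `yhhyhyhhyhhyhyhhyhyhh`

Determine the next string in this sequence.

From term 3 onward, concatenate the last term with the second-to-last: yh·h = yhh, yhh·yh = yhhyh, …
Continuing: yhhyhyhhyhhyhyhhyhyhh · yhhyhyhhyhhyh gives term 8.

yhhyhyhhyhhyhyhhyhyhhyhhyhyhhyhhyh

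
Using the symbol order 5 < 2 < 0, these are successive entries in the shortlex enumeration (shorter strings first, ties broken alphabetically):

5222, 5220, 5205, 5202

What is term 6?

Continuing the enumeration 2 steps past 5202: 5202 → 5200 → (answer).

5055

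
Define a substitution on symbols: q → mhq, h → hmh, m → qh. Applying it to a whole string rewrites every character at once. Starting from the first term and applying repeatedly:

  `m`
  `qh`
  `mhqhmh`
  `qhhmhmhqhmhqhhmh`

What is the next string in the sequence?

Replace each of the 16 characters of qhhmhmhqhmhqhhmh in place — mhq hmh hmh qh hmh qh hmh mhq hmh qh hmh mhq hmh hmh qh hmh — and concatenate.

mhqhmhhmhqhhmhqhhmhmhqhmhqhhmhmhqhmhhmhqhhmh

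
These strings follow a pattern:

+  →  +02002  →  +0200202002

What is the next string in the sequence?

The strings grow by a fixed suffix 02002 each time.
Applying this once more to +0200202002:

+020020200202002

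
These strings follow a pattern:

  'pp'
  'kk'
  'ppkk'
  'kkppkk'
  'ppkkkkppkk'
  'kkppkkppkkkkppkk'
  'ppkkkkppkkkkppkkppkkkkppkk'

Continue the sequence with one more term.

This is a Fibonacci-style word recurrence s(k) = s(k−2)·s(k−1): e.g. pp·kk = ppkk.
So term 8 is kkppkkppkkkkppkk·ppkkkkppkkkkppkkppkkkkppkk.

kkppkkppkkkkppkkppkkkkppkkkkppkkppkkkkppkk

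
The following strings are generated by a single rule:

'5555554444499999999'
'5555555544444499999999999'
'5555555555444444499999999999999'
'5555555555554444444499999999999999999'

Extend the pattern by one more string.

5555555555555544444444499999999999999999999

Each string has the form 5^{2n+2} 4^{n+3} 9^{3n+2}, where the shown terms are n = 2, 3, 4, 5.
For the next term, n = 6, so the run lengths are 14, 9, 20.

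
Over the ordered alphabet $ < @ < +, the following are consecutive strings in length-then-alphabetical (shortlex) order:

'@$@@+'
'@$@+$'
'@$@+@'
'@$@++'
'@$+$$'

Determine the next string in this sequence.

Treat @$+$$ as a base-3 numeral over the given alphabet and add one, carrying through any trailing +'s.

@$+$@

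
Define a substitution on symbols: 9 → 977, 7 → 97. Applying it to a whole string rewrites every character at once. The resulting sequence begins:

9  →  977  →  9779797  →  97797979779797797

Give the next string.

97797979779797797977979797797977979797797

Applying the rule to each of the 17 symbols of 97797979779797797 gives the pieces 977 97 97 977 97 977 97 977 97 97 977 97 977 97 97 977 97, which concatenate to the answer.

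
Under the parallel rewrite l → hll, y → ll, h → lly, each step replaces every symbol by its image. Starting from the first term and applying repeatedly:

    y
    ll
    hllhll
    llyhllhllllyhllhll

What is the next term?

Applying the rule to each of the 18 symbols of llyhllhllllyhllhll gives the pieces hll hll ll lly hll hll lly hll hll hll hll ll lly hll hll lly hll hll, which concatenate to the answer.

hllhllllllyhllhllllyhllhllhllhllllllyhllhllllyhllhll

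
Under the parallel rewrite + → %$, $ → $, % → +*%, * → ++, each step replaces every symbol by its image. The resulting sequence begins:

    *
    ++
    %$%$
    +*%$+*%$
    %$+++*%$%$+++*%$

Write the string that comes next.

Rewriting the 16 symbols of %$+++*%$%$+++*%$ one by one yields +*% $ %$ %$ %$ ++ +*% $ +*% $ %$ %$ %$ ++ +*% $; concatenated:

+*%$%$%$%$+++*%$+*%$%$%$%$+++*%$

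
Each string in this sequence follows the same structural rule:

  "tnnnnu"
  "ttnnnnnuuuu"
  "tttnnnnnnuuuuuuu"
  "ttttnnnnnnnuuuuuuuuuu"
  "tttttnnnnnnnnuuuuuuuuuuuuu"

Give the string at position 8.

The n-th term is n t's then n+3 n's then 3n-2 u's (n = 1, 2, …).
Setting n = 8 gives 8, 11, 22 characters in each block.

ttttttttnnnnnnnnnnnuuuuuuuuuuuuuuuuuuuuuu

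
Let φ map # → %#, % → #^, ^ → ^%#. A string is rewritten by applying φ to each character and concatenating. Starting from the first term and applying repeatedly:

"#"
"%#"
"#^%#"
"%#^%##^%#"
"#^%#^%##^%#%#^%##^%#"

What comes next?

Replace each of the 20 characters of #^%#^%##^%#%#^%##^%# in place — %# ^%# #^ %# ^%# #^ %# %# ^%# #^ %# #^ %# ^%# #^ %# %# ^%# #^ %# — and concatenate.

%#^%##^%#^%##^%#%#^%##^%##^%#^%##^%#%#^%##^%#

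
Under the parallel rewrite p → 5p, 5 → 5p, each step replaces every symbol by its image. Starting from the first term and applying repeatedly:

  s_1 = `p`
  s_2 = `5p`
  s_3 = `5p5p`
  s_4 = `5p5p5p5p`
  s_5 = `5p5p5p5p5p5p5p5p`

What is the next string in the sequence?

5p5p5p5p5p5p5p5p5p5p5p5p5p5p5p5p

Applying the rule to each of the 16 symbols of 5p5p5p5p5p5p5p5p gives the pieces 5p 5p 5p 5p 5p 5p 5p 5p 5p 5p 5p 5p 5p 5p 5p 5p, which concatenate to the answer.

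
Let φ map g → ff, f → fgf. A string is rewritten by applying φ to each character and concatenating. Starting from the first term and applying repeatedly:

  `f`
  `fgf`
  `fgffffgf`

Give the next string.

fgffffgffgffgffgffffgf

Rewriting each symbol of fgffffgf: f→fgf, g→ff, f→fgf, f→fgf, f→fgf, f→fgf, g→ff, f→fgf, which concatenates to fgf ff fgf fgf fgf fgf ff fgf.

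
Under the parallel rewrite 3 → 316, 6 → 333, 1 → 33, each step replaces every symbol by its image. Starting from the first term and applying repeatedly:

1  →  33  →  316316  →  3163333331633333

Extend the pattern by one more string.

3163333331631631631631631633333316316316316316

Applying the rule to each of the 16 symbols of 3163333331633333 gives the pieces 316 33 333 316 316 316 316 316 316 33 333 316 316 316 316 316, which concatenate to the answer.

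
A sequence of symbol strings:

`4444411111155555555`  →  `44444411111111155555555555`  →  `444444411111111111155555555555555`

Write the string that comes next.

4444444411111111111111155555555555555555

The n-th term is n+3 4's then 3n 1's then 3n+2 5's, where the shown terms are n = 2, 3, 4.
Setting n = 5 gives 8, 15, 17 characters in each block.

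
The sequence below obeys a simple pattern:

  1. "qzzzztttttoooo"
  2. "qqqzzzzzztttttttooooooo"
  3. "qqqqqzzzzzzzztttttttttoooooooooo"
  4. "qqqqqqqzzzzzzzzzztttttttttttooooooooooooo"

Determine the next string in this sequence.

qqqqqqqqqzzzzzzzzzzzztttttttttttttoooooooooooooooo

Each string has the form q^{2n-1} z^{2n+2} t^{2n+3} o^{3n+1} (n = 1, 2, …).
Setting n = 5 gives 9, 12, 13, 16 characters in each block.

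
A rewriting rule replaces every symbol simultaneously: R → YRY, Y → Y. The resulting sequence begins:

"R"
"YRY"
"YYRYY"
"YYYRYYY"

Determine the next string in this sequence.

Expanding YYYRYYY: Y→Y, Y→Y, Y→Y, R→YRY, Y→Y, Y→Y, Y→Y. Concatenated: Y Y Y YRY Y Y Y.

YYYYRYYYY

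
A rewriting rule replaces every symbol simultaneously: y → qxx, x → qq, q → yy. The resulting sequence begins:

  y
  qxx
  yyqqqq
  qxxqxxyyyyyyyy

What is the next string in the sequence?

Rewriting the 14 symbols of qxxqxxyyyyyyyy one by one yields yy qq qq yy qq qq qxx qxx qxx qxx qxx qxx qxx qxx; concatenated:

yyqqqqyyqqqqqxxqxxqxxqxxqxxqxxqxxqxx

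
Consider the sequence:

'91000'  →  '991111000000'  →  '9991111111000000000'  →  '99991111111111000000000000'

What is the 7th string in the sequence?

The n-th term is n 9's then 3n-2 1's then 3n 0's (n = 1, 2, …).
At n = 7 the blocks have lengths 7, 19, 21.

99999991111111111111111111000000000000000000000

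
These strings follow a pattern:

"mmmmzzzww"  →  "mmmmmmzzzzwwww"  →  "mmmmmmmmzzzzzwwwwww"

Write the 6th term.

Term n consists of 2n+2 m's, followed by n+2 z's, followed by 2n w's (n = 1, 2, …).
Setting n = 6 gives 14, 8, 12 characters in each block.

mmmmmmmmmmmmmmzzzzzzzzwwwwwwwwwwww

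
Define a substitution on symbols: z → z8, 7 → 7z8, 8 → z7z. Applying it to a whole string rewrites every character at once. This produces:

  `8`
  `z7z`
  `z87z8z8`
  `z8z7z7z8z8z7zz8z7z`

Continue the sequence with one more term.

z8z7zz87z8z87z8z8z7zz8z7zz87z8z8z8z7zz87z8z8

Replace each of the 18 characters of z8z7z7z8z8z7zz8z7z in place — z8 z7z z8 7z8 z8 7z8 z8 z7z z8 z7z z8 7z8 z8 z8 z7z z8 7z8 z8 — and concatenate.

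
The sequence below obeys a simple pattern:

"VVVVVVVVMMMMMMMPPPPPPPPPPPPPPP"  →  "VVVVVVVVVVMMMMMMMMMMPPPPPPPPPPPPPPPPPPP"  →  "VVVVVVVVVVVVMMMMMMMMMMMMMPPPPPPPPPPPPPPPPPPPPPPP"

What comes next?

VVVVVVVVVVVVVVMMMMMMMMMMMMMMMMPPPPPPPPPPPPPPPPPPPPPPPPPPP

Each string has the form V^{2n+2} M^{3n-2} P^{4n+3}, where the shown terms are n = 3, 4, 5.
At n = 6 the blocks have lengths 14, 16, 27.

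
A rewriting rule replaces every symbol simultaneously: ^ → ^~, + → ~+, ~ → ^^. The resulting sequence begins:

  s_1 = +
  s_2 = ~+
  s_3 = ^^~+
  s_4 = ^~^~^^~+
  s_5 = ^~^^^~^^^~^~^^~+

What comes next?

^~^^^~^~^~^^^~^~^~^^^~^^^~^~^^~+

Applying the rule to each of the 16 symbols of ^~^^^~^^^~^~^^~+ gives the pieces ^~ ^^ ^~ ^~ ^~ ^^ ^~ ^~ ^~ ^^ ^~ ^^ ^~ ^~ ^^ ~+, which concatenate to the answer.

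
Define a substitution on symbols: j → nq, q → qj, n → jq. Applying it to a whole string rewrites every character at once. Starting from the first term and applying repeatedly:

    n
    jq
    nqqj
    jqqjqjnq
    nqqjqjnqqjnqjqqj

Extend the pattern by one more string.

Rewriting the 16 symbols of nqqjqjnqqjnqjqqj one by one yields jq qj qj nq qj nq jq qj qj nq jq qj nq qj qj nq; concatenated:

jqqjqjnqqjnqjqqjqjnqjqqjnqqjqjnq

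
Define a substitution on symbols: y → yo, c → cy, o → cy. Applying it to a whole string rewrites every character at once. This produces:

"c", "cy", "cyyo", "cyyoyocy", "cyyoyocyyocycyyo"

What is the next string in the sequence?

Rewriting the 16 symbols of cyyoyocyyocycyyo one by one yields cy yo yo cy yo cy cy yo yo cy cy yo cy yo yo cy; concatenated:

cyyoyocyyocycyyoyocycyyocyyoyocy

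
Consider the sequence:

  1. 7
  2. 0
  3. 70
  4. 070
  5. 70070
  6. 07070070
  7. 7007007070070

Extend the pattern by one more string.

This is a Fibonacci-style word recurrence s(k) = s(k−2)·s(k−1): e.g. 7·0 = 70.
So term 8 is 07070070·7007007070070.

070700707007007070070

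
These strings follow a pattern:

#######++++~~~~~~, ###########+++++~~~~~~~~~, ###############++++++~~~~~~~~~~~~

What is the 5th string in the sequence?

#######################++++++++~~~~~~~~~~~~~~~~~~

The n-th term is 4n+3 #'s then n+3 +'s then 3n+3 ~'s (n = 1, 2, …).
For term 5, n = 5, so the run lengths are 23, 8, 18.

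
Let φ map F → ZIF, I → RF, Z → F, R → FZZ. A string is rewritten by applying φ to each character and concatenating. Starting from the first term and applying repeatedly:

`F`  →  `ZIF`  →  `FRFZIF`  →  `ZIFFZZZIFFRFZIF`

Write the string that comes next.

Rewriting the 15 symbols of ZIFFZZZIFFRFZIF one by one yields F RF ZIF ZIF F F F RF ZIF ZIF FZZ ZIF F RF ZIF; concatenated:

FRFZIFZIFFFFRFZIFZIFFZZZIFFRFZIF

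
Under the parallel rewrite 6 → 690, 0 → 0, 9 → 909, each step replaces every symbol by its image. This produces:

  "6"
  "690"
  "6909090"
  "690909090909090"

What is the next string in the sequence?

6909090909090909090909090909090

Applying the rule to each of the 15 symbols of 690909090909090 gives the pieces 690 909 0 909 0 909 0 909 0 909 0 909 0 909 0, which concatenate to the answer.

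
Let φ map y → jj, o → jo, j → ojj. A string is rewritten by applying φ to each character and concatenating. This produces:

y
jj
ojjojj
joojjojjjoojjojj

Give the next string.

ojjjojoojjojjjoojjojjojjjojoojjojjjoojjojj

Replace each of the 16 characters of joojjojjjoojjojj in place — ojj jo jo ojj ojj jo ojj ojj ojj jo jo ojj ojj jo ojj ojj — and concatenate.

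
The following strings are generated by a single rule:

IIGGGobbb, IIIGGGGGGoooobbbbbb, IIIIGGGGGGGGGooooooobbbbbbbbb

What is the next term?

Each string has the form I^{n+1} G^{3n} o^{3n-2} b^{3n} (n = 1, 2, …).
At n = 4 the blocks have lengths 5, 12, 10, 12.

IIIIIGGGGGGGGGGGGoooooooooobbbbbbbbbbbb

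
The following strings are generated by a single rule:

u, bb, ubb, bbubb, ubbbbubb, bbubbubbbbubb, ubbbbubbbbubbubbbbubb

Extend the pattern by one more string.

bbubbubbbbubbubbbbubbbbubbubbbbubb

This is a Fibonacci-style word recurrence s(k) = s(k−2)·s(k−1): e.g. u·bb = ubb.
The next term joins bbubbubbbbubb and ubbbbubbbbubbubbbbubb.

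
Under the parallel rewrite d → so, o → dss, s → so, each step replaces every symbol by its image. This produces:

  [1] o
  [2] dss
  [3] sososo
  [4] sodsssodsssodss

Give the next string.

Rewriting the 15 symbols of sodsssodsssodss one by one yields so dss so so so so dss so so so so dss so so so; concatenated:

sodsssosososodsssosososodsssososo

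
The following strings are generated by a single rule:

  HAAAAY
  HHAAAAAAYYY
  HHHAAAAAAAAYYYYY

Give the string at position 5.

HHHHHAAAAAAAAAAAAYYYYYYYYY

Each string has the form H^{n} A^{2n+2} Y^{2n-1} (n = 1, 2, …).
At n = 5 the blocks have lengths 5, 12, 9.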